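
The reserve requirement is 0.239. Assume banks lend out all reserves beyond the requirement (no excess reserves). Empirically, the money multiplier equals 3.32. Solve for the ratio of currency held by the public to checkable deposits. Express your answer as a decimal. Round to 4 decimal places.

0.0890

Using m = 3.32. From m = (1 + c)/(c + rr + e), rearranging gives 1 + c = m·(c + rr + e), so c·(1 − m) = m·(rr + e) − 1.
Hence c = [m·(rr + e) − 1]/(1 − m) = [3.32 × (0.239 + 0) − 1] / (1 − 3.32) ≈ 0.089017.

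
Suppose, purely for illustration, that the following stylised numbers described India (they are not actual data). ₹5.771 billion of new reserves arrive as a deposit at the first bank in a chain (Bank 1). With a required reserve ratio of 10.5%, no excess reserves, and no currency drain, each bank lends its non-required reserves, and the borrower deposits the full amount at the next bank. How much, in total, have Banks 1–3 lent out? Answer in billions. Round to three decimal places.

₹13.925 billion

Bank i lends (1 − rr)^i of the original deposit: Bank 1 lends 5.771·0.8950 ≈ 5.1650, Bank 2 lends 5.771·0.8950² ≈ 4.6227, and so on.
Summing a geometric series: total = 5.771·[0.8950·(1 − 0.8950^3) / (1 − 0.8950)] ≈ 13.9251 billion.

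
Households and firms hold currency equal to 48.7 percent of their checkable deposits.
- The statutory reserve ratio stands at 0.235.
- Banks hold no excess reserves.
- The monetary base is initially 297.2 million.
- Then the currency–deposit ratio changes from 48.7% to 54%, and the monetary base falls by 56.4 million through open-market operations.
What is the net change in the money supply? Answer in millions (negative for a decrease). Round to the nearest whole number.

Before: m₁ = (1 + 0.487) / (0.235 + 0.487) ≈ 2.0596, MB₁ = 297.2, so M₁ = 2.0596 × 297.2 ≈ 612.1131 million.
After: m₂ = (1 + 0.54) / (0.235 + 0.54) ≈ 1.9871, MB₂ = 297.2 − 56.4 = 240.8, so M₂ = 1.9871 × 240.8 ≈ 478.4937 million.
ΔM = M₂ − M₁ = 478.4937 − 612.1131 = -133.6194 million.

-134 million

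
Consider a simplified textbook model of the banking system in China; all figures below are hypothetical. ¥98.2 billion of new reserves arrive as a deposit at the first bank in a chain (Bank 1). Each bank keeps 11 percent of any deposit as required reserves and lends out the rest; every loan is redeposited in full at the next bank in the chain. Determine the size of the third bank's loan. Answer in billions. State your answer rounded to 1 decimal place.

Each bank lends a fraction (1 − rr) = 0.8900 of the deposit it receives, so Bank 3 receives 98.2·0.8900^2 and lends 98.2·0.8900^3 ≈ 69.2280 billion.

¥69.2 billion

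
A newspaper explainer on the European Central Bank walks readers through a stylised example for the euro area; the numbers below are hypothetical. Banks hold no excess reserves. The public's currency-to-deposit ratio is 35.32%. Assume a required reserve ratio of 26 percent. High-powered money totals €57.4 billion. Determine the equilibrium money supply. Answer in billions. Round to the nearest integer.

The money multiplier is m = (1 + c) / (rr + c) = (1 + 0.3532) / (0.26 + 0.3532) ≈ 2.2068.
So M = m × MB = 2.2068 × 57.4 ≈ 126.6703 billion.

€127 billion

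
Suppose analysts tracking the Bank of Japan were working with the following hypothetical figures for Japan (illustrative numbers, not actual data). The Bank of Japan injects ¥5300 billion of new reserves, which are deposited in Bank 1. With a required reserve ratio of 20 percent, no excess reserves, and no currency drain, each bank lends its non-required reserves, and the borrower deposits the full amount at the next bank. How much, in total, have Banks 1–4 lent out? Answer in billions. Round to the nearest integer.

Bank i lends (1 − rr)^i of the original deposit: Bank 1 lends 5300·0.8000 = 4240.0000, Bank 2 lends 5300·0.8000² = 3392.0000, and so on.
Summing a geometric series: total = 5300·[0.8000·(1 − 0.8000^4) / (1 − 0.8000)] = 12516.4800 billion.

¥12516 billion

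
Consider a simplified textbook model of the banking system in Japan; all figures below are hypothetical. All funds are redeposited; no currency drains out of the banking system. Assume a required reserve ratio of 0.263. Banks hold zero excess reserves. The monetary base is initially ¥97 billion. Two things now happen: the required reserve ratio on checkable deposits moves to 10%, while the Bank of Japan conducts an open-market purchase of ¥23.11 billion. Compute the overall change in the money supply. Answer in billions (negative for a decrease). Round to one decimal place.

Before: m₁ = 1 / (0.263) ≈ 3.80228, MB₁ = 97, so M₁ = 3.80228 × 97 ≈ 368.8212 billion.
After: m₂ = 1 / (0.1) = 10, MB₂ = 97 + 23.11 = 120.11, so M₂ = 10 × 120.11 = 1201.1 billion.
ΔM = M₂ − M₁ = 1201.1 − 368.8212 = 832.2788 billion.

¥832.3 billion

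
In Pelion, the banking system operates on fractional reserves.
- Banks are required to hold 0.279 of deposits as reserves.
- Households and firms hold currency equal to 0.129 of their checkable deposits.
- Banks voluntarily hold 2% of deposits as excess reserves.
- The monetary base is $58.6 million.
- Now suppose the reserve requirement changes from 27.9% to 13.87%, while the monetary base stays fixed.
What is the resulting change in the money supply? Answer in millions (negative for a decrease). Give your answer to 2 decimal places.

$75.38 million

Initially m₁ = (1 + 0.129) / (0.279 + 0.02 + 0.129) ≈ 2.63785, so M₁ = 2.63785 × 58.6 ≈ 154.578 million.
After the change m₂ = (1 + 0.129) / (0.1387 + 0.02 + 0.129) ≈ 3.92423, so M₂ = 3.92423 × 58.6 ≈ 229.9599 million.
ΔM = M₂ − M₁ = 229.9599 − 154.578 = 75.3819 million.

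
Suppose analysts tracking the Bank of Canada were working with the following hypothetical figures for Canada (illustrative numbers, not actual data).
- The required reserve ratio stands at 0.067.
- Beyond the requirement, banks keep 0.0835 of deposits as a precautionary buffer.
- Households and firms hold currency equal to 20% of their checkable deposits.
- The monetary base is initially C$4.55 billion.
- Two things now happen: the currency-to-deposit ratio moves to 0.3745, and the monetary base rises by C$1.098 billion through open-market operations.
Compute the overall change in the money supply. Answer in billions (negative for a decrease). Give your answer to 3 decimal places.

-0.791 billion

Before: m₁ = (1 + 0.2) / (0.067 + 0.0835 + 0.2) ≈ 3.42368, MB₁ = 4.55, so M₁ = 3.42368 × 4.55 ≈ 15.5777 billion.
After: m₂ = (1 + 0.3745) / (0.067 + 0.0835 + 0.3745) ≈ 2.61810, MB₂ = 4.55 + 1.098 = 5.648, so M₂ = 2.61810 × 5.648 ≈ 14.787 billion.
ΔM = M₂ − M₁ = 14.787 − 15.5777 = -0.7907 billion.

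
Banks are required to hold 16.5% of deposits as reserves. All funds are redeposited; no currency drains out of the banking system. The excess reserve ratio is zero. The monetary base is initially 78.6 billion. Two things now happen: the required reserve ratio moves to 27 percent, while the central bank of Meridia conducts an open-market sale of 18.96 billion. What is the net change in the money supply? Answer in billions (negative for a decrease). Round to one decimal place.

Before: m₁ = 1 / (0.165) ≈ 6.0606, MB₁ = 78.6, so M₁ = 6.0606 × 78.6 ≈ 476.3632 billion.
After: m₂ = 1 / (0.27) ≈ 3.7037, MB₂ = 78.6 − 18.96 = 59.64, so M₂ = 3.7037 × 59.64 ≈ 220.8887 billion.
ΔM = M₂ − M₁ = 220.8887 − 476.3632 = -255.4745 billion.

-255.5 billion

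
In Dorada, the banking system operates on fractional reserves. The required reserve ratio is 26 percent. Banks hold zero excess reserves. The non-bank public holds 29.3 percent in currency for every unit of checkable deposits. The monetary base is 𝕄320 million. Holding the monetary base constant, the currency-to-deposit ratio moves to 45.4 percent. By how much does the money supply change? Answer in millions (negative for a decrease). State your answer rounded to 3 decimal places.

Initially m₁ = (1 + 0.293) / (0.26 + 0.293) ≈ 2.3381555, so M₁ = 2.3381555 × 320 ≈ 748.2098 million.
After the change m₂ = (1 + 0.454) / (0.26 + 0.454) ≈ 2.0364146, so M₂ = 2.0364146 × 320 ≈ 651.6527 million.
ΔM = M₂ − M₁ = 651.6527 − 748.2098 = -96.5571 million.

-96.557 million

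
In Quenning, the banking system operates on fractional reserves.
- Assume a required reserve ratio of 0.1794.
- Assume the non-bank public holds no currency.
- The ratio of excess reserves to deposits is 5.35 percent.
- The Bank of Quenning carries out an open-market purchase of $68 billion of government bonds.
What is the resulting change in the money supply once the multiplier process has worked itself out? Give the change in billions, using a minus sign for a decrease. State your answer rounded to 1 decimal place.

$292.0 billion

The money multiplier is m = 1 / (rr + e) = 1 / (0.1794 + 0.0535) ≈ 4.2937.
The purchase adds 68 billion of base, so ΔM = m × ΔMB = 4.2937 × (+68) = 291.9716 billion.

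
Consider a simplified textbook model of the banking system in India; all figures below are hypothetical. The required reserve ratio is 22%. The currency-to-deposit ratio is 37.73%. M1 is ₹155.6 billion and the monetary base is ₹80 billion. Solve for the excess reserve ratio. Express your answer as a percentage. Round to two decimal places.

Using m = M/MB = 155.6/80 = 1.945000. Since m = (1 + c)/(c + rr + e), the denominator satisfies c + rr + e = (1 + c)/m = (1 + 0.3773) / 1.945000 ≈ 0.708123.
With c = 0.3773 and rr = 0.22, the excess reserve ratio is 0.708123 − 0.3773 − 0.22 = 0.110823.

11.08%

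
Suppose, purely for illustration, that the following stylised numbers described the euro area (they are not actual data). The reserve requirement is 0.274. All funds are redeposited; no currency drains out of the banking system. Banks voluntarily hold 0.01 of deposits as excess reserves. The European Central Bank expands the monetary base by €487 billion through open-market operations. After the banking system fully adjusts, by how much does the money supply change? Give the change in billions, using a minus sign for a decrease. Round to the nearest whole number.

€1715 billion

The money multiplier is m = 1 / (rr + e) = 1 / (0.274 + 0.01) ≈ 3.5211.
The purchase adds 487 billion of base, so ΔM = m × ΔMB = 3.5211 × (+487) = 1714.7757 billion.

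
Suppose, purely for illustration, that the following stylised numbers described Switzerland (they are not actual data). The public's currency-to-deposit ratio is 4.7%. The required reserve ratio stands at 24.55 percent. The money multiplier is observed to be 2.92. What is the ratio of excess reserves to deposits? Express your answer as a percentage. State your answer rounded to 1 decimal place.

6.6%

Using m = 2.92. Since m = (1 + c)/(c + rr + e), the denominator satisfies c + rr + e = (1 + c)/m = (1 + 0.047) / 2.92 ≈ 0.358562.
With c = 0.047 and rr = 0.2455, the ratio of excess reserves to deposits is 0.358562 − 0.047 − 0.2455 = 0.066062.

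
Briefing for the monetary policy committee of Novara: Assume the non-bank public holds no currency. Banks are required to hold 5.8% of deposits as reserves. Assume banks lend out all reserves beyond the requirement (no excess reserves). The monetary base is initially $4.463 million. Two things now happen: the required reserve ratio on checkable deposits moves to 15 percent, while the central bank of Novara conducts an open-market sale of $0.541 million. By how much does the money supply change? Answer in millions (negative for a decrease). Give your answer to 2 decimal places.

-50.80 million

Before: m₁ = 1 / (0.058) ≈ 17.2414, MB₁ = 4.463, so M₁ = 17.2414 × 4.463 ≈ 76.9484 million.
After: m₂ = 1 / (0.15) ≈ 6.6667, MB₂ = 4.463 − 0.541 = 3.922, so M₂ = 6.6667 × 3.922 ≈ 26.1468 million.
ΔM = M₂ − M₁ = 26.1468 − 76.9484 = -50.8016 million.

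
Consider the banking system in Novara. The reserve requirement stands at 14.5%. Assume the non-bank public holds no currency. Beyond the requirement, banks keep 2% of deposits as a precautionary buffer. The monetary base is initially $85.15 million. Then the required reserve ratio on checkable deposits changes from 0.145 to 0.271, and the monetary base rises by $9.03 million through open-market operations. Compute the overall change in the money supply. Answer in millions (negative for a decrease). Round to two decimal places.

Before: m₁ = 1 / (0.145 + 0.02) ≈ 6.06061, MB₁ = 85.15, so M₁ = 6.06061 × 85.15 ≈ 516.0609 million.
After: m₂ = 1 / (0.271 + 0.02) ≈ 3.43643, MB₂ = 85.15 + 9.03 = 94.18, so M₂ = 3.43643 × 94.18 ≈ 323.643 million.
ΔM = M₂ − M₁ = 323.643 − 516.0609 = -192.4179 million.

-192.42 million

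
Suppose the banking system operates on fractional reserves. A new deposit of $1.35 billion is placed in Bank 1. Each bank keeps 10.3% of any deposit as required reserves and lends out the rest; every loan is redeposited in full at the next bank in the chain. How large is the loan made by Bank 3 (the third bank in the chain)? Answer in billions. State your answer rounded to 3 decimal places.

Each bank lends a fraction (1 − rr) = 0.8970 of the deposit it receives, so Bank 3 receives 1.35·0.8970^2 and lends 1.35·0.8970^3 ≈ 0.9743 billion.

$0.974 billion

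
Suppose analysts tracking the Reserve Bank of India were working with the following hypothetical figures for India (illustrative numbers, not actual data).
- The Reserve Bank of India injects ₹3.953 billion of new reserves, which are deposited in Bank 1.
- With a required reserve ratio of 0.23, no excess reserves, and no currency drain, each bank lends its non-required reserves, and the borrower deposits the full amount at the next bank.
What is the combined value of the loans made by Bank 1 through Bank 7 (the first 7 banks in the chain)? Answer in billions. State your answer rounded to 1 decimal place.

Bank i lends (1 − rr)^i of the original deposit: Bank 1 lends 3.953·0.7700 ≈ 3.0438, Bank 2 lends 3.953·0.7700² ≈ 2.3437, and so on.
Summing a geometric series: total = 3.953·[0.7700·(1 − 0.7700^7) / (1 − 0.7700)] ≈ 11.1101 billion.

₹11.1 billion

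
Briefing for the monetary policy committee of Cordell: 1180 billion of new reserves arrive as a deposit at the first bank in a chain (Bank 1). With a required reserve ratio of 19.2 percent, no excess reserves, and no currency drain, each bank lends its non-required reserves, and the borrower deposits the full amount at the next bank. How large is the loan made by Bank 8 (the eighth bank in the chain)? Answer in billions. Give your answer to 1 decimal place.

Each bank lends a fraction (1 − rr) = 0.8080 of the deposit it receives, so Bank 8 receives 1180·0.8080^7 and lends 1180·0.8080^8 ≈ 214.3744 billion.

214.4 billion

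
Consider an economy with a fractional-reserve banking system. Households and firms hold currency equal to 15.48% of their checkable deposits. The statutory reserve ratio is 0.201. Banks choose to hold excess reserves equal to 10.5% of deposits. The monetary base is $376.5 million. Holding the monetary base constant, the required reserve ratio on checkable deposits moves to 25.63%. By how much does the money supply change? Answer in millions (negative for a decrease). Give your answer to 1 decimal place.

Initially m₁ = (1 + 0.1548) / (0.201 + 0.105 + 0.1548) ≈ 2.50608, so M₁ = 2.50608 × 376.5 ≈ 943.5391 million.
After the change m₂ = (1 + 0.1548) / (0.2563 + 0.105 + 0.1548) ≈ 2.23755, so M₂ = 2.23755 × 376.5 ≈ 842.4376 million.
ΔM = M₂ − M₁ = 842.4376 − 943.5391 = -101.1015 million.

-101.1 million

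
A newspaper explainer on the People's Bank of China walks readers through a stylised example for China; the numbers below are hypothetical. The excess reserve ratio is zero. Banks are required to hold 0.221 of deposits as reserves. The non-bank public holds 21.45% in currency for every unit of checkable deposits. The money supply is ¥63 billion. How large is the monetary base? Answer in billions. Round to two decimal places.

The money multiplier is m = (1 + c) / (rr + c) = (1 + 0.2145) / (0.221 + 0.2145) ≈ 2.78875.
MB = M / m = 63 / 2.78875 ≈ 22.5908 billion.

¥22.59 billion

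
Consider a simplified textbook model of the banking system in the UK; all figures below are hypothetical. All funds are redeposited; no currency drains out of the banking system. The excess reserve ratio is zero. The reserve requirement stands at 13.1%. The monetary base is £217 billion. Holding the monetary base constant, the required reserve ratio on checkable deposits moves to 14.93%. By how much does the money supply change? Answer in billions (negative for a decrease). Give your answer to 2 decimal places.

Initially m₁ = 1 / (0.131) ≈ 7.633588, so M₁ = 7.633588 × 217 ≈ 1656.4886 billion.
After the change m₂ = 1 / (0.1493) ≈ 6.697924, so M₂ = 6.697924 × 217 ≈ 1453.4495 billion.
ΔM = M₂ − M₁ = 1453.4495 − 1656.4886 = -203.0391 billion.

-203.04 billion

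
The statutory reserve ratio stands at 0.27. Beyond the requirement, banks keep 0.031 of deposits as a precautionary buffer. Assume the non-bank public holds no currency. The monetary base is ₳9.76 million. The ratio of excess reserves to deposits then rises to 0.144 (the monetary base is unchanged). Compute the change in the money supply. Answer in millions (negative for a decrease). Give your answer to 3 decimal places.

-8.850 million

Initially m₁ = 1 / (0.27 + 0.031) ≈ 3.32226, so M₁ = 3.32226 × 9.76 ≈ 32.4253 million.
After the change m₂ = 1 / (0.27 + 0.144) ≈ 2.41546, so M₂ = 2.41546 × 9.76 ≈ 23.5749 million.
ΔM = M₂ − M₁ = 23.5749 − 32.4253 = -8.8504 million.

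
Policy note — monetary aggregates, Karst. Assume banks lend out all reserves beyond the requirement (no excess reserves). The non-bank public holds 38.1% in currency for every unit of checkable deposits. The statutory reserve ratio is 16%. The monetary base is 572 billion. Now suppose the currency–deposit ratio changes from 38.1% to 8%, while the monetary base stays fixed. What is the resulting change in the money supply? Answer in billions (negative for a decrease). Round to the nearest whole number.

1114 billion

Initially m₁ = (1 + 0.381) / (0.16 + 0.381) ≈ 2.5527, so M₁ = 2.5527 × 572 = 1460.1444 billion.
After the change m₂ = (1 + 0.08) / (0.16 + 0.08) = 4.5, so M₂ = 4.5 × 572 = 2574 billion.
ΔM = M₂ − M₁ = 2574 − 1460.1444 = 1113.8556 billion.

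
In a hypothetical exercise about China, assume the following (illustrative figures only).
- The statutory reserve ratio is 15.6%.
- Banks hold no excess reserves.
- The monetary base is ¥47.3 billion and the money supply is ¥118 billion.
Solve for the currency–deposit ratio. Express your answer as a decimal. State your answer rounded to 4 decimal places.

0.4087

Using m = M/MB = 118/47.3 ≈ 2.494715. From m = (1 + c)/(c + rr + e), rearranging gives 1 + c = m·(c + rr + e), so c·(1 − m) = m·(rr + e) − 1.
Hence c = [m·(rr + e) − 1]/(1 − m) = [2.494715 × (0.156 + 0) − 1] / (1 − 2.494715) ≈ 0.408656.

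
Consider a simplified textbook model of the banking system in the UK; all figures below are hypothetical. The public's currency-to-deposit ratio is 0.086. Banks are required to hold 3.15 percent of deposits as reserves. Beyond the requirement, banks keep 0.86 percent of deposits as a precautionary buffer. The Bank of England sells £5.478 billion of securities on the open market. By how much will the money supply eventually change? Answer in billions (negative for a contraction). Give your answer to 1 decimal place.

-47.2 billion

The money multiplier is m = (1 + c) / (rr + e + c) = (1 + 0.086) / (0.0315 + 0.0086 + 0.086) ≈ 8.6122.
The sale removes 5.478 billion of base, so ΔM = m × ΔMB = 8.6122 × (−5.478) ≈ -47.1776 billion.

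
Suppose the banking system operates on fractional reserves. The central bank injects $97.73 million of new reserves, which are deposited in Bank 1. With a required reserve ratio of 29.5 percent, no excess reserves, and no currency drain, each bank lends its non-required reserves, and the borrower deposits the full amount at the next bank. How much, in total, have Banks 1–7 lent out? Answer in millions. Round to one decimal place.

Bank i lends (1 − rr)^i of the original deposit: Bank 1 lends 97.73·0.7050 ≈ 68.8997, Bank 2 lends 97.73·0.7050² ≈ 48.5743, and so on.
Summing a geometric series: total = 97.73·[0.7050·(1 − 0.7050^7) / (1 − 0.7050)] ≈ 213.3410 million.

$213.3 million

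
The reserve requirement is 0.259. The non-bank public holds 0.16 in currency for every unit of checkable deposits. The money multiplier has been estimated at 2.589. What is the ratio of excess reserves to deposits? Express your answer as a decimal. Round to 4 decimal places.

0.0290

Using m = 2.589. Since m = (1 + c)/(c + rr + e), the denominator satisfies c + rr + e = (1 + c)/m = (1 + 0.16) / 2.589 ≈ 0.448049.
With c = 0.16 and rr = 0.259, the ratio of excess reserves to deposits is 0.448049 − 0.16 − 0.259 = 0.029049.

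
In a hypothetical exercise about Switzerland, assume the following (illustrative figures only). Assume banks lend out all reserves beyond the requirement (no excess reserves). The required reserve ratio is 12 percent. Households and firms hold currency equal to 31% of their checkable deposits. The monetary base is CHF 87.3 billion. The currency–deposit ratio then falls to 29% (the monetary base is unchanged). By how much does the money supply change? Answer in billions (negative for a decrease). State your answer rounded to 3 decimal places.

Initially m₁ = (1 + 0.31) / (0.12 + 0.31) ≈ 3.046512, so M₁ = 3.046512 × 87.3 ≈ 265.9605 billion.
After the change m₂ = (1 + 0.29) / (0.12 + 0.29) ≈ 3.146341, so M₂ = 3.146341 × 87.3 ≈ 274.6756 billion.
ΔM = M₂ − M₁ = 274.6756 − 265.9605 = 8.7151 billion.

CHF 8.715 billion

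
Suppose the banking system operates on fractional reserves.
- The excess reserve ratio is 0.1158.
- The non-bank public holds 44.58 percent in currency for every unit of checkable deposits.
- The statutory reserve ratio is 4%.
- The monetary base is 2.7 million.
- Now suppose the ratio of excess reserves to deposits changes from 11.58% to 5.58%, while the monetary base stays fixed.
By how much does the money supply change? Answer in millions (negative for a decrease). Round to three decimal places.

0.719 million

Initially m₁ = (1 + 0.4458) / (0.04 + 0.1158 + 0.4458) ≈ 2.40326, so M₁ = 2.40326 × 2.7 ≈ 6.4888 million.
After the change m₂ = (1 + 0.4458) / (0.04 + 0.0558 + 0.4458) ≈ 2.66950, so M₂ = 2.66950 × 2.7 ≈ 7.2077 million.
ΔM = M₂ − M₁ = 7.2077 − 6.4888 = 0.7189 million.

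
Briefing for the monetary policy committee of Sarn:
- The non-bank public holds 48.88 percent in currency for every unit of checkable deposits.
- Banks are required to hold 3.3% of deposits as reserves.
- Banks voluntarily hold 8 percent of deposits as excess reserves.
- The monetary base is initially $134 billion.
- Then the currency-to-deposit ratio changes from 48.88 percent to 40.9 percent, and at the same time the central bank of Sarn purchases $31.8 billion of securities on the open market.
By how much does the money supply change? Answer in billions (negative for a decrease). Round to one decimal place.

Before: m₁ = (1 + 0.4888) / (0.033 + 0.08 + 0.4888) ≈ 2.47391, MB₁ = 134, so M₁ = 2.47391 × 134 ≈ 331.5039 billion.
After: m₂ = (1 + 0.409) / (0.033 + 0.08 + 0.409) ≈ 2.69923, MB₂ = 134 + 31.8 = 165.8, so M₂ = 2.69923 × 165.8 ≈ 447.5323 billion.
ΔM = M₂ − M₁ = 447.5323 − 331.5039 = 116.0284 billion.

$116.0 billion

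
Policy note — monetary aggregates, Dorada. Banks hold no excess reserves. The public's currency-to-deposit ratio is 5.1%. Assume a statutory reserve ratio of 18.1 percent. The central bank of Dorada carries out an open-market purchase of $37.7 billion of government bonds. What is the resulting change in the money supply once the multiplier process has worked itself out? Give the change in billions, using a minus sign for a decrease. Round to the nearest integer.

The money multiplier is m = (1 + c) / (rr + c) = (1 + 0.051) / (0.181 + 0.051) ≈ 4.5302.
The purchase adds 37.7 billion of base, so ΔM = m × ΔMB = 4.5302 × (+37.7) ≈ 170.7885 billion.

$171 billion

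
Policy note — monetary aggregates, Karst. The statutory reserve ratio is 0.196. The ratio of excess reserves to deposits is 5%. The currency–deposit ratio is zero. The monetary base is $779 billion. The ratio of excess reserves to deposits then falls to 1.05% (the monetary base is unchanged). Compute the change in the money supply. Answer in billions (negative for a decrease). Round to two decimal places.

Initially m₁ = 1 / (0.196 + 0.05) ≈ 4.065041, so M₁ = 4.065041 × 779 ≈ 3166.6669 billion.
After the change m₂ = 1 / (0.196 + 0.0105) ≈ 4.842615, so M₂ = 4.842615 × 779 ≈ 3772.3971 billion.
ΔM = M₂ − M₁ = 3772.3971 − 3166.6669 = 605.7302 billion.

$605.73 billion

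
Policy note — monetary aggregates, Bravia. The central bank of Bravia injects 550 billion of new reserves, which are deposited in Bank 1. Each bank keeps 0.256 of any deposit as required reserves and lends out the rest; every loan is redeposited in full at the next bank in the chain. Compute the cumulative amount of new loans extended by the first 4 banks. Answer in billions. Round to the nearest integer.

Bank i lends (1 − rr)^i of the original deposit: Bank 1 lends 550·0.7440 = 409.2000, Bank 2 lends 550·0.7440² = 304.4448, and so on.
Summing a geometric series: total = 550·[0.7440·(1 − 0.7440^4) / (1 − 0.7440)] ≈ 1108.6729 billion.

1109 billion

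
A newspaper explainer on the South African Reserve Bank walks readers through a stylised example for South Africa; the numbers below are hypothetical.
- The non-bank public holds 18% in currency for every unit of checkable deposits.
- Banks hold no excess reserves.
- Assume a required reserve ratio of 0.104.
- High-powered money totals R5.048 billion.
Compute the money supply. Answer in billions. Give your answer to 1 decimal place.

R21.0 billion

The money multiplier is m = (1 + c) / (rr + c) = (1 + 0.18) / (0.104 + 0.18) ≈ 4.1549.
So M = m × MB = 4.1549 × 5.048 ≈ 20.9739 billion.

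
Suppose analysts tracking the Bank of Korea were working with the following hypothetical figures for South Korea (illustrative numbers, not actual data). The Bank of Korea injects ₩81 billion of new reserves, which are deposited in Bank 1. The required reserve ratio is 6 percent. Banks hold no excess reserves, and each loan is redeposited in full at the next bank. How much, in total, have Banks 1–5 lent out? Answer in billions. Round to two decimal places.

Bank i lends (1 − rr)^i of the original deposit: Bank 1 lends 81·0.9400 = 76.1400, Bank 2 lends 81·0.9400² = 71.5716, and so on.
Summing a geometric series: total = 81·[0.9400·(1 − 0.9400^5) / (1 − 0.9400)] ≈ 337.6758 billion.

₩337.68 billion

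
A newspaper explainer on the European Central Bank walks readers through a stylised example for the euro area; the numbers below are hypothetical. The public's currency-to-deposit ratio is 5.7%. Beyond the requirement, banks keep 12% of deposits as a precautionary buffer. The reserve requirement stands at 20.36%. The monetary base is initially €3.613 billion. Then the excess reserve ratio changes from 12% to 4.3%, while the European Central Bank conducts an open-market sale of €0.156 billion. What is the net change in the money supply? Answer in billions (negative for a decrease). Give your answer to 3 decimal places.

Before: m₁ = (1 + 0.057) / (0.2036 + 0.12 + 0.057) ≈ 2.77719, MB₁ = 3.613, so M₁ = 2.77719 × 3.613 ≈ 10.034 billion.
After: m₂ = (1 + 0.057) / (0.2036 + 0.043 + 0.057) ≈ 3.48155, MB₂ = 3.613 − 0.156 = 3.457, so M₂ = 3.48155 × 3.457 ≈ 12.0357 billion.
ΔM = M₂ − M₁ = 12.0357 − 10.034 = 2.0017 billion.

€2.002 billion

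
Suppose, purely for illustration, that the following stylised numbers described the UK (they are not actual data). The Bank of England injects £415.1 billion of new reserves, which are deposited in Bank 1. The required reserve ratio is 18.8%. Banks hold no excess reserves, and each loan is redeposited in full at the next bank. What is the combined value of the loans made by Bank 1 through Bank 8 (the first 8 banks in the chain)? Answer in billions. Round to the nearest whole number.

Bank i lends (1 − rr)^i of the original deposit: Bank 1 lends 415.1·0.8120 = 337.0612, Bank 2 lends 415.1·0.8120² ≈ 273.6937, and so on.
Summing a geometric series: total = 415.1·[0.8120·(1 − 0.8120^8) / (1 − 0.8120)] ≈ 1454.0352 billion.

£1454 billion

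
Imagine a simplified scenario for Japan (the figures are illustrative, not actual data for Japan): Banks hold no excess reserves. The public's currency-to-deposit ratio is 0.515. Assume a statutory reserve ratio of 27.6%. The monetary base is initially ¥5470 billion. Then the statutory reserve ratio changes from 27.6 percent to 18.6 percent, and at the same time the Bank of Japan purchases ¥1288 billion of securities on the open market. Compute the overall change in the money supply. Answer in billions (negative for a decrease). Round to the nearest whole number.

¥4129 billion

Before: m₁ = (1 + 0.515) / (0.276 + 0.515) ≈ 1.91530, MB₁ = 5470, so M₁ = 1.91530 × 5470 = 10476.691 billion.
After: m₂ = (1 + 0.515) / (0.186 + 0.515) ≈ 2.16120, MB₂ = 5470 + 1288 = 6758, so M₂ = 2.16120 × 6758 = 14605.3896 billion.
ΔM = M₂ − M₁ = 14605.3896 − 10476.691 = 4128.6986 billion.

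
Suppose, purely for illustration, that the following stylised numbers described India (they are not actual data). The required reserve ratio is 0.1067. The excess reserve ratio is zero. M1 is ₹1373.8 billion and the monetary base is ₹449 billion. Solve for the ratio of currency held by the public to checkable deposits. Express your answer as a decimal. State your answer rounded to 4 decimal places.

Using m = M/MB = 1373.8/449 ≈ 3.059688. From m = (1 + c)/(c + rr + e), rearranging gives 1 + c = m·(c + rr + e), so c·(1 − m) = m·(rr + e) − 1.
Hence c = [m·(rr + e) − 1]/(1 − m) = [3.059688 × (0.1067 + 0) − 1] / (1 − 3.059688) ≈ 0.327006.

0.3270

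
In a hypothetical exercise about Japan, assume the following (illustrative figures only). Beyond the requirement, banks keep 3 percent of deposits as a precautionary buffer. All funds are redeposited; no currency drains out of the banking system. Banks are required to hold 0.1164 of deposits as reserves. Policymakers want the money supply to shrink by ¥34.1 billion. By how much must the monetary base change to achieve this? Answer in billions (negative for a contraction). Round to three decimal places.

The money multiplier is m = 1 / (rr + e) = 1 / (0.1164 + 0.03) ≈ 6.830601.
ΔMB = ΔM / m = (−34.1) / 6.830601 ≈ -4.9922 billion.

-4.992 billion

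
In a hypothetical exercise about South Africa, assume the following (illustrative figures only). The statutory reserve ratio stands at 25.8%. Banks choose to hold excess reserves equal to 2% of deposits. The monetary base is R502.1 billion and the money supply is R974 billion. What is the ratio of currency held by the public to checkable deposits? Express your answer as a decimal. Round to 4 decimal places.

0.4902

Using m = M/MB = 974/502.1 ≈ 1.939853. From m = (1 + c)/(c + rr + e), rearranging gives 1 + c = m·(c + rr + e), so c·(1 − m) = m·(rr + e) − 1.
Hence c = [m·(rr + e) − 1]/(1 − m) = [1.939853 × (0.258 + 0.02) − 1] / (1 − 1.939853) ≈ 0.490205.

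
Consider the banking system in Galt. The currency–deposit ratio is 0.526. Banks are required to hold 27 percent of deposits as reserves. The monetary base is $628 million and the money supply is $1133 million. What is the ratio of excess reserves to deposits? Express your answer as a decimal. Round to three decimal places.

Using m = M/MB = 1133/628 ≈ 1.804140. Since m = (1 + c)/(c + rr + e), the denominator satisfies c + rr + e = (1 + c)/m = (1 + 0.526) / 1.804140 ≈ 0.845832.
With c = 0.526 and rr = 0.27, the ratio of excess reserves to deposits is 0.845832 − 0.526 − 0.27 = 0.049832.

0.050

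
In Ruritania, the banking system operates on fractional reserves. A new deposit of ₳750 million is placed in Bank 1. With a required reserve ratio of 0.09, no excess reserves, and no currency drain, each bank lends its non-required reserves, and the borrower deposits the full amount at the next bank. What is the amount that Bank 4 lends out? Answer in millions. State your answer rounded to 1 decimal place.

₳514.3 million

Each bank lends a fraction (1 − rr) = 0.9100 of the deposit it receives, so Bank 4 receives 750·0.9100^3 and lends 750·0.9100^4 ≈ 514.3122 million.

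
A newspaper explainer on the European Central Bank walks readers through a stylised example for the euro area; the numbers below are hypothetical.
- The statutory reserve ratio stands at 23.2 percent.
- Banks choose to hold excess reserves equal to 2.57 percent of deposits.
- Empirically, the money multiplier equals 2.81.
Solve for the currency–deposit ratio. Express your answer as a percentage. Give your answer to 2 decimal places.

15.24%

Using m = 2.81. From m = (1 + c)/(c + rr + e), rearranging gives 1 + c = m·(c + rr + e), so c·(1 − m) = m·(rr + e) − 1.
Hence c = [m·(rr + e) − 1]/(1 − m) = [2.81 × (0.232 + 0.0257) − 1] / (1 − 2.81) ≈ 0.152410.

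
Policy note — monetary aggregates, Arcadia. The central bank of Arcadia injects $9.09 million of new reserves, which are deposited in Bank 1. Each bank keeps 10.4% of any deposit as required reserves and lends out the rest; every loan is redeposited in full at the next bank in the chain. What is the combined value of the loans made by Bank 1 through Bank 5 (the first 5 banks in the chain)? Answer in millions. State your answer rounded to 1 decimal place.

Bank i lends (1 − rr)^i of the original deposit: Bank 1 lends 9.09·0.8960 ≈ 8.1446, Bank 2 lends 9.09·0.8960² ≈ 7.2976, and so on.
Summing a geometric series: total = 9.09·[0.8960·(1 − 0.8960^5) / (1 − 0.8960)] ≈ 33.0888 million.

$33.1 million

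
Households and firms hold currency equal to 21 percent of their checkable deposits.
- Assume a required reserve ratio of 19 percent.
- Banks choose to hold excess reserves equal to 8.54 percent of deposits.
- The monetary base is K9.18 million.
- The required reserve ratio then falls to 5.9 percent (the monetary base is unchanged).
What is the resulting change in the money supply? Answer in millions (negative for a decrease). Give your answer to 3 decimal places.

K8.459 million

Initially m₁ = (1 + 0.21) / (0.19 + 0.0854 + 0.21) ≈ 2.49279, so M₁ = 2.49279 × 9.18 ≈ 22.8838 million.
After the change m₂ = (1 + 0.21) / (0.059 + 0.0854 + 0.21) ≈ 3.41422, so M₂ = 3.41422 × 9.18 ≈ 31.3425 million.
ΔM = M₂ − M₁ = 31.3425 − 22.8838 = 8.4587 million.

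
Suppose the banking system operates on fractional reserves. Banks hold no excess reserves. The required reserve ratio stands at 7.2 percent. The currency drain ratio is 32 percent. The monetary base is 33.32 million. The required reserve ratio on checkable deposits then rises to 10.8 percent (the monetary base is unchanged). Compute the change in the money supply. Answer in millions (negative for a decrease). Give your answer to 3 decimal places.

Initially m₁ = (1 + 0.32) / (0.072 + 0.32) ≈ 3.367347, so M₁ = 3.367347 × 33.32 ≈ 112.2 million.
After the change m₂ = (1 + 0.32) / (0.108 + 0.32) ≈ 3.084112, so M₂ = 3.084112 × 33.32 ≈ 102.7626 million.
ΔM = M₂ − M₁ = 102.7626 − 112.2 = -9.4374 million.

-9.437 million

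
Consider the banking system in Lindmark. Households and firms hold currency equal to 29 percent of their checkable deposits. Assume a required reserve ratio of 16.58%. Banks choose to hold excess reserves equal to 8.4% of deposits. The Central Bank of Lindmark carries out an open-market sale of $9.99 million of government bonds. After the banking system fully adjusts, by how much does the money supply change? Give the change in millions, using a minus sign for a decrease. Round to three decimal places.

-23.874 million

The money multiplier is m = (1 + c) / (rr + e + c) = (1 + 0.29) / (0.1658 + 0.084 + 0.29) ≈ 2.38977.
The sale removes 9.99 million of base, so ΔM = m × ΔMB = 2.38977 × (−9.99) ≈ -23.8738 million.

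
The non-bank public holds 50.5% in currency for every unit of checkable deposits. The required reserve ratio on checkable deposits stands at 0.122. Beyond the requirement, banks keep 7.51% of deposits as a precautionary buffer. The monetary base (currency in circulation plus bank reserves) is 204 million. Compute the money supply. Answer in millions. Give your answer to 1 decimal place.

The money multiplier is m = (1 + c) / (rr + e + c) = (1 + 0.505) / (0.122 + 0.0751 + 0.505) ≈ 2.14357.
So M = m × MB = 2.14357 × 204 ≈ 437.2883 million.

437.3 million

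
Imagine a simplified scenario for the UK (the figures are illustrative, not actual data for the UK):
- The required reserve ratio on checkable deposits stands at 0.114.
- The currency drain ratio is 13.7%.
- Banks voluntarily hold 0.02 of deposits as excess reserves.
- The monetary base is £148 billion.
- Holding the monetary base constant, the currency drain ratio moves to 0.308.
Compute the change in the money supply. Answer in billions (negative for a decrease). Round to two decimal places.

Initially m₁ = (1 + 0.137) / (0.114 + 0.02 + 0.137) ≈ 4.195572, so M₁ = 4.195572 × 148 ≈ 620.9447 billion.
After the change m₂ = (1 + 0.308) / (0.114 + 0.02 + 0.308) ≈ 2.959276, so M₂ = 2.959276 × 148 ≈ 437.9728 billion.
ΔM = M₂ − M₁ = 437.9728 − 620.9447 = -182.9719 billion.

-182.97 billion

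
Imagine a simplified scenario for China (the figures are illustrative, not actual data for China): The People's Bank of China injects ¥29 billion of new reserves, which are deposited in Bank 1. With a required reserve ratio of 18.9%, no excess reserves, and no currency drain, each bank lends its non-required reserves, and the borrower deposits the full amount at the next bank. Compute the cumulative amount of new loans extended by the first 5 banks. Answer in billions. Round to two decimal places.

Bank i lends (1 − rr)^i of the original deposit: Bank 1 lends 29·0.8110 = 23.5190, Bank 2 lends 29·0.8110² ≈ 19.0739, and so on.
Summing a geometric series: total = 29·[0.8110·(1 − 0.8110^5) / (1 − 0.8110)] ≈ 80.7814 billion.

¥80.78 billion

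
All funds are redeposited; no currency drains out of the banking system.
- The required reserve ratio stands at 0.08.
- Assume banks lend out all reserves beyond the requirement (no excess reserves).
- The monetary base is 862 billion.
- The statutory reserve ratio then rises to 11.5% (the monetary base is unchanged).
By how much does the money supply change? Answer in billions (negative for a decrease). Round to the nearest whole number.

Initially m₁ = 1 / (0.08) = 12.5, so M₁ = 12.5 × 862 = 10775 billion.
After the change m₂ = 1 / (0.115) ≈ 8.6957, so M₂ = 8.6957 × 862 = 7495.6934 billion.
ΔM = M₂ − M₁ = 7495.6934 − 10775 = -3279.3066 billion.

-3279 billion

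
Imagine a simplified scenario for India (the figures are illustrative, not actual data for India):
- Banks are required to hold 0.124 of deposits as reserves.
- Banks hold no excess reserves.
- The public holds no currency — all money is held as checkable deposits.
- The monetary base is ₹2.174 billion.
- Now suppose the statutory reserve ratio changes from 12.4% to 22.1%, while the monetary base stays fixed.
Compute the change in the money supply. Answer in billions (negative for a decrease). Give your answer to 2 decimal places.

Initially m₁ = 1 / (0.124) ≈ 8.0645, so M₁ = 8.0645 × 2.174 ≈ 17.5322 billion.
After the change m₂ = 1 / (0.221) ≈ 4.5249, so M₂ = 4.5249 × 2.174 ≈ 9.8371 billion.
ΔM = M₂ − M₁ = 9.8371 − 17.5322 = -7.6951 billion.

-7.70 billion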